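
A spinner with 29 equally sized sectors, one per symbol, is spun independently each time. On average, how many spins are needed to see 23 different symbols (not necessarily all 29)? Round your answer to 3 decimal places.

Going from k to k+1 distinct takes a geometric number of spins with mean 29/(29-k).
Sum over k = 0,...,22: E = 29/29 + 29/28 + 29/27 + ... + 29/8 + 29/7 = 43.8380.

43.838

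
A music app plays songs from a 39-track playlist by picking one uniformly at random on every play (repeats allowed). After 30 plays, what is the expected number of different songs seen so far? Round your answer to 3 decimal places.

21.109

For each song, P(seen in 30 plays) = 1 - (38/39)^30 = 0.5413.
By linearity of expectation, E[distinct seen] = 39·(1 - (38/39)^30) = 21.1090.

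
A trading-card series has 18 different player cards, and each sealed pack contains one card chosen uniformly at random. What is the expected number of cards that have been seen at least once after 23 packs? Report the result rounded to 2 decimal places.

For each card, P(seen in 23 packs) = 1 - (17/18)^23 = 0.731.
By linearity of expectation, E[distinct seen] = 18·(1 - (17/18)^23) = 13.166.

13.17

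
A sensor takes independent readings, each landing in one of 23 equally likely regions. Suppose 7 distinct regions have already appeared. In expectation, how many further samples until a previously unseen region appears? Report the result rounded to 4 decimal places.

1.4375

Each sample yields a new region with probability (23-7)/23 = 16/23, so the wait is geometric with mean 23/16.
E = 23/16 = 1.43750.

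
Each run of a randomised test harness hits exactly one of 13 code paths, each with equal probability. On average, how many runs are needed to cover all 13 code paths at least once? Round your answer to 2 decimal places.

41.34

Split into phases: going from k distinct to k+1 distinct takes on average 13/(13-k) runs.
E[T] = 13/13 + 13/12 + 13/11 + ... + 13/2 + 13/1 = 13·H_{13}.
H_{13} = 3.180, so E[T] = 41.342.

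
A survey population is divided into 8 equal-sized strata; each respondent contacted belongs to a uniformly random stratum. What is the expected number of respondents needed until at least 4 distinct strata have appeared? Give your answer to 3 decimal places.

5.076

Going from k to k+1 distinct takes a geometric number of respondents with mean 8/(8-k).
Sum over k = 0,...,3: E = 8/8 + 8/7 + 8/6 + 8/5 = 5.0762.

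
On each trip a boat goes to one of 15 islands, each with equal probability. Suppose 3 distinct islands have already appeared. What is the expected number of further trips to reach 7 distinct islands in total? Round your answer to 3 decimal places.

From k distinct to k+1 distinct takes on average 15/(15-k) trips.
Sum over k = 3,...,6: E = 15/12 + 15/11 + 15/10 + 15/9 = 5.7803.

5.780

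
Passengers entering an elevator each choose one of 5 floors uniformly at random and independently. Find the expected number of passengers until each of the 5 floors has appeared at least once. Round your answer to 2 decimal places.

11.42

The wait to go from k to k+1 distinct floors is geometric with mean 5/(5-k).
E[T] = 5/5 + 5/4 + 5/3 + 5/2 + 5/1 = 5·H_{5}.
H_{5} = 2.283, so E[T] = 11.417.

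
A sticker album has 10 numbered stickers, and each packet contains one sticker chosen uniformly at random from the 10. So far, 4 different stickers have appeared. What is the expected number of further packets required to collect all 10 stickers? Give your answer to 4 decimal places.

From k distinct to k+1 distinct takes on average 10/(10-k) packets.
Sum over k = 4,...,9: E = 10/6 + 10/5 + 10/4 + 10/3 + 10/2 + 10/1 = 24.50000.

24.5000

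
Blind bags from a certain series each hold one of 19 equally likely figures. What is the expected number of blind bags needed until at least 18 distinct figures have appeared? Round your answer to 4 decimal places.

48.4071

Going from k to k+1 distinct takes a geometric number of blind bags with mean 19/(19-k).
Sum over k = 0,...,17: E = 19/19 + 19/18 + 19/17 + ... + 19/3 + 19/2 = 48.40705.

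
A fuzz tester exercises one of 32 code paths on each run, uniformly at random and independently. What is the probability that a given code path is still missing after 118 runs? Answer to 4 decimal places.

On each run the fixed code path fails to appear with probability 31/32.
P(still missing after 118) = (31/32)^118 = 0.02360.

0.0236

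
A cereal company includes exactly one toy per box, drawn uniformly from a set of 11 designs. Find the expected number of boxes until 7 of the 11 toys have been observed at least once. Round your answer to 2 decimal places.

Going from k to k+1 distinct takes a geometric number of boxes with mean 11/(11-k).
Sum over k = 0,...,6: E = 11/11 + 11/10 + 11/9 + ... + 11/6 + 11/5 = 10.302.

10.30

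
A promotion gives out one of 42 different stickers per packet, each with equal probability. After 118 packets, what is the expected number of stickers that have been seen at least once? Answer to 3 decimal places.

For each sticker, P(seen in 118 packets) = 1 - (41/42)^118 = 0.9418.
By linearity of expectation, E[distinct seen] = 42·(1 - (41/42)^118) = 39.5547.

39.555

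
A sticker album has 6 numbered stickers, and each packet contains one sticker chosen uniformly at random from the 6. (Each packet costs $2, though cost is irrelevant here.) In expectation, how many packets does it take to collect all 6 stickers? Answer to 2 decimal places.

14.70

After k distinct stickers have appeared, the next packet gives a new one with probability (6-k)/6, so the expected wait for the (k+1)-th is 6/(6-k).
E[T] = 6/6 + 6/5 + 6/4 + 6/3 + 6/2 + 6/1 = 6·H_{6}.
H_{6} = 2.450, so E[T] = 14.700.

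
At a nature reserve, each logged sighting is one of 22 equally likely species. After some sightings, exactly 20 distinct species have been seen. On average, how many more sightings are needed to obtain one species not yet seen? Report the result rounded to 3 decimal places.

Each sighting yields a new species with probability (22-20)/22 = 2/22, so the wait is geometric with mean 22/2.
E = 22/2 = 11.0000.

11.000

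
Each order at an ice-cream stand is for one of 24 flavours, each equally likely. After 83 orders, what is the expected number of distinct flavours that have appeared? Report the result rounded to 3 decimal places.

23.298

For each flavour, P(seen in 83 orders) = 1 - (23/24)^83 = 0.9708.
By linearity of expectation, E[distinct seen] = 24·(1 - (23/24)^83) = 23.2984.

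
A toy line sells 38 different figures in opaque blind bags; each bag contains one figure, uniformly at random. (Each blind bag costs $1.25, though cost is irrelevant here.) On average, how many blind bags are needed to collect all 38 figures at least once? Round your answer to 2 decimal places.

160.66

Split into phases: going from k distinct to k+1 distinct takes on average 38/(38-k) blind bags.
E[T] = 38/38 + 38/37 + 38/36 + ... + 38/2 + 38/1 = 38·H_{38}.
H_{38} = 4.228, so E[T] = 160.660.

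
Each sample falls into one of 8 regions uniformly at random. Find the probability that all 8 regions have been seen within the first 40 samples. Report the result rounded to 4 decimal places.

0.9620

By inclusion–exclusion over which regions are missing,
P(all seen) = Σ_{j=0}^{8} (-1)^j C(8,j)((8-j)/8)^40
= 1.00000 - 0.03832 + 0.00028 - 0.00000 + 0.00000 - 0.00000 + 0.00000 - 0.00000 + 0.00000
= 0.96196.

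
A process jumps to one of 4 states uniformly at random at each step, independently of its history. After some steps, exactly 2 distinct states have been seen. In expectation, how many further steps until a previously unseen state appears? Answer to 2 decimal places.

2.00

Each step yields a new state with probability (4-2)/4 = 2/4, so the wait is geometric with mean 4/2.
E = 4/2 = 2.000.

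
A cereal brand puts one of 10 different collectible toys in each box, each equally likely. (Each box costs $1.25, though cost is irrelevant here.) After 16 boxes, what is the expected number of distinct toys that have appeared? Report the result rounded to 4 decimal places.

For each toy, P(seen in 16 boxes) = 1 - (9/10)^16 = 0.81470.
By linearity of expectation, E[distinct seen] = 10·(1 - (9/10)^16) = 8.14698.

8.1470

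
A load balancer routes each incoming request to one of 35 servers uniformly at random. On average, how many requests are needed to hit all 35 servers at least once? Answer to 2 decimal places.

Split into phases: going from k distinct to k+1 distinct takes on average 35/(35-k) requests.
E[T] = 35/35 + 35/34 + 35/33 + ... + 35/2 + 35/1 = 35·H_{35}.
H_{35} = 4.147, so E[T] = 145.137.

145.14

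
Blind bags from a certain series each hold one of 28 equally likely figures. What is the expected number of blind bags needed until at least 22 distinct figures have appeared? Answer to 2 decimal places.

Going from k to k+1 distinct takes a geometric number of blind bags with mean 28/(28-k).
Sum over k = 0,...,21: E = 28/28 + 28/27 + 28/26 + ... + 28/8 + 28/7 = 41.361.

41.36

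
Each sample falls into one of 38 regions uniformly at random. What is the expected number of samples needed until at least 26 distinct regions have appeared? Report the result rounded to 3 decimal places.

42.738

Going from k to k+1 distinct takes a geometric number of samples with mean 38/(38-k).
Sum over k = 0,...,25: E = 38/38 + 38/37 + 38/36 + ... + 38/14 + 38/13 = 42.7383.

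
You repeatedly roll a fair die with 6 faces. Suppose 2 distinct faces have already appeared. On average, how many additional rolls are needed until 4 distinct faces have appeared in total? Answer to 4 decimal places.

The wait to go from k to k+1 distinct faces is geometric with mean 6/(6-k).
Sum over k = 2,...,3: E = 6/4 + 6/3 = 3.50000.

3.5000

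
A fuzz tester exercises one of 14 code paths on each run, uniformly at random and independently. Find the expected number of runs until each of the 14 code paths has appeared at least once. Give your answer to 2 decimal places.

Split into phases: going from k distinct to k+1 distinct takes on average 14/(14-k) runs.
E[T] = 14/14 + 14/13 + 14/12 + ... + 14/2 + 14/1 = 14·H_{14}.
H_{14} = 3.252, so E[T] = 45.522.

45.52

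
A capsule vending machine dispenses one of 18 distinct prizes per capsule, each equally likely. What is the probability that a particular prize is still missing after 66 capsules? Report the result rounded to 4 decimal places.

0.0230

Each capsule misses the fixed prize with probability (18-1)/18 = 17/18, independently.
P(still missing after 66) = (17/18)^66 = 0.02300.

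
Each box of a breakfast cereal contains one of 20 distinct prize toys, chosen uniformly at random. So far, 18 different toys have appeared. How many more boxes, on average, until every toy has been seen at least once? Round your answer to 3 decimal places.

30.000

The wait to go from k to k+1 distinct toys is geometric with mean 20/(20-k).
Sum over k = 18,...,19: E = 20/2 + 20/1 = 30.0000.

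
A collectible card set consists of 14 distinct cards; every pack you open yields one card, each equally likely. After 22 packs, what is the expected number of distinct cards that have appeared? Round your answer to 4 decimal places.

11.2580

For each card, P(seen in 22 packs) = 1 - (13/14)^22 = 0.80414.
By linearity of expectation, E[distinct seen] = 14·(1 - (13/14)^22) = 11.25802.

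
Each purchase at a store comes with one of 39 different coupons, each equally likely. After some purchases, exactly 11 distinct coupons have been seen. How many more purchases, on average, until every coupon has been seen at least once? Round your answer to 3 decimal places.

153.160

From k distinct to k+1 distinct takes on average 39/(39-k) purchases.
Sum over k = 11,...,38: E = 39/28 + 39/27 + 39/26 + ... + 39/2 + 39/1 = 153.1597.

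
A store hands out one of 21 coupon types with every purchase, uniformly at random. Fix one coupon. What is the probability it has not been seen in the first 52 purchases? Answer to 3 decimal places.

Each purchase misses the fixed coupon with probability (21-1)/21 = 20/21, independently.
P(still missing after 52) = (20/21)^52 = 0.0791.

0.079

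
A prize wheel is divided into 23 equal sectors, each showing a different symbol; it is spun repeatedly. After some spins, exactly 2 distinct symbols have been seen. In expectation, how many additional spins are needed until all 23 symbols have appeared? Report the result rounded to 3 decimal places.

The wait to go from k to k+1 distinct symbols is geometric with mean 23/(23-k).
Sum over k = 2,...,22: E = 23/21 + 23/20 + 23/19 + ... + 23/2 + 23/1 = 83.8433.

83.843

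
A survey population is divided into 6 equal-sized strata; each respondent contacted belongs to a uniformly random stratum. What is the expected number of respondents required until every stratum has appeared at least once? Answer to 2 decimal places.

14.70

Split into phases: going from k distinct to k+1 distinct takes on average 6/(6-k) respondents.
E[T] = 6/6 + 6/5 + 6/4 + 6/3 + 6/2 + 6/1 = 6·H_{6}.
H_{6} = 2.450, so E[T] = 14.700.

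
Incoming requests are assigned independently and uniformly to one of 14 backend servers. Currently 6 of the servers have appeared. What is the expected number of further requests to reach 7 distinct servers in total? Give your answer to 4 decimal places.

1.7500

The wait to go from k to k+1 distinct servers is geometric with mean 14/(14-k).
Only the k = 6 term is needed: E = 14/8 = 1.75000.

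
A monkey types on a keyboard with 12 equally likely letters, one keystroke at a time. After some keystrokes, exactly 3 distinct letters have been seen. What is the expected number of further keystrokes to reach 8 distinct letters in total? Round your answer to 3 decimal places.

From k distinct to k+1 distinct takes on average 12/(12-k) keystrokes.
Sum over k = 3,...,7: E = 12/9 + 12/8 + 12/7 + 12/6 + 12/5 = 8.9476.

8.948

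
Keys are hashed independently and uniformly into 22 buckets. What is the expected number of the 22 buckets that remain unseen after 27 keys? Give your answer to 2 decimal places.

6.27

For each bucket, P(unseen after 27) = (21/22)^27 = 0.285.
By linearity of expectation, E[unseen] = 22·(21/22)^27 = 6.265.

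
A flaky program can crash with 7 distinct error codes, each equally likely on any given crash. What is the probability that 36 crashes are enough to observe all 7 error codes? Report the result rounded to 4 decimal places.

0.9729

By inclusion–exclusion over which error codes are missing,
P(all seen) = Σ_{j=0}^{7} (-1)^j C(7,j)((7-j)/7)^36
= 1.00000 - 0.02723 + 0.00012 - 0.00000 + 0.00000 - 0.00000 + 0.00000 - 0.00000
= 0.97289.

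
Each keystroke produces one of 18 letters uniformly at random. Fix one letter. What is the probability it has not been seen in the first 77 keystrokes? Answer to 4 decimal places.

0.0123

On each keystroke the fixed letter fails to appear with probability 17/18.
P(still missing after 77) = (17/18)^77 = 0.01226.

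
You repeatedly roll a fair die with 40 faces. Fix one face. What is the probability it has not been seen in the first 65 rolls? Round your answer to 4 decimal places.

0.1929

On each roll the fixed face fails to appear with probability 39/40.
P(still missing after 65) = (39/40)^65 = 0.19289.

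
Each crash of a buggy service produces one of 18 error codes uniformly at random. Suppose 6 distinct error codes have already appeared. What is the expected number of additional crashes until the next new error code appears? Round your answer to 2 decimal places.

1.50

The number of crashes until the next new error code is geometric with success probability 12/18, so its mean is 18/12.
E = 18/12 = 1.500.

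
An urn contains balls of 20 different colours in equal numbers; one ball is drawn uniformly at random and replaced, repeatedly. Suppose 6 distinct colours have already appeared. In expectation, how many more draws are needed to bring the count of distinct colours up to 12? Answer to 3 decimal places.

10.674

From k distinct to k+1 distinct takes on average 20/(20-k) draws.
Sum over k = 6,...,11: E = 20/14 + 20/13 + 20/12 + 20/11 + 20/10 + 20/9 = 10.6741.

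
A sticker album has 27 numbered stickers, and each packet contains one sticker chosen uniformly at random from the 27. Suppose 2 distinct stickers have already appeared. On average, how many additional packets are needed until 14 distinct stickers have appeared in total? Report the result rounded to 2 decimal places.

17.17

With k distinct stickers already seen, the next new one takes an expected 27/(27-k) packets.
Sum over k = 2,...,13: E = 27/25 + 27/24 + 27/23 + ... + 27/15 + 27/14 = 17.167.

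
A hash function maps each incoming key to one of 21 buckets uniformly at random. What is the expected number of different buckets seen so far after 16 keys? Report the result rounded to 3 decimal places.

11.380

For each bucket, P(seen in 16 keys) = 1 - (20/21)^16 = 0.5419.
By linearity of expectation, E[distinct seen] = 21·(1 - (20/21)^16) = 11.3797.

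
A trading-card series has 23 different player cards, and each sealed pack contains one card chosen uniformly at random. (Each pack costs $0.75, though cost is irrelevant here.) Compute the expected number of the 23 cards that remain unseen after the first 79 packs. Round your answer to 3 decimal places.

For each card, P(unseen after 79) = (22/23)^79 = 0.0298.
By linearity of expectation, E[unseen] = 23·(22/23)^79 = 0.6865.

0.686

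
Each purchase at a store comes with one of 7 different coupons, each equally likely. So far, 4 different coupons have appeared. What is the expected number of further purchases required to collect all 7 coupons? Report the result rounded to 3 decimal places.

The wait to go from k to k+1 distinct coupons is geometric with mean 7/(7-k).
Sum over k = 4,...,6: E = 7/3 + 7/2 + 7/1 = 12.8333.

12.833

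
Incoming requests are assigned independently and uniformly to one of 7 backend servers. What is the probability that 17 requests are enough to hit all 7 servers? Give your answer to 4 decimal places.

By inclusion–exclusion over which servers are missing,
P(all seen) = Σ_{j=0}^{7} (-1)^j C(7,j)((7-j)/7)^17
= 1.00000 - 0.50933 + 0.06887 - 0.00258 + 0.00002 - 0.00000 + 0.00000 - 0.00000
= 0.55697.

0.5570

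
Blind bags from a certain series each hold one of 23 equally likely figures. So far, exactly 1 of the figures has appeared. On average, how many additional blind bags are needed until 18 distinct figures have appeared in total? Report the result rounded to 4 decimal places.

32.3720

The wait to go from k to k+1 distinct figures is geometric with mean 23/(23-k).
Sum over k = 1,...,17: E = 23/22 + 23/21 + 23/20 + ... + 23/7 + 23/6 = 32.37204.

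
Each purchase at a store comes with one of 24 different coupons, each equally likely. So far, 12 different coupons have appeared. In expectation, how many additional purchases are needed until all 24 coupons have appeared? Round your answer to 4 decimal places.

The wait to go from k to k+1 distinct coupons is geometric with mean 24/(24-k).
Sum over k = 12,...,23: E = 24/12 + 24/11 + 24/10 + ... + 24/2 + 24/1 = 74.47706.

74.4771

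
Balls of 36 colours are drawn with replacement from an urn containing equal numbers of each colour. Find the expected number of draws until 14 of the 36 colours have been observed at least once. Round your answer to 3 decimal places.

17.415

With k distinct colours already seen, the next new one arrives after an expected 36/(36-k) draws.
Sum over k = 0,...,13: E = 36/36 + 36/35 + 36/34 + ... + 36/24 + 36/23 = 17.4149.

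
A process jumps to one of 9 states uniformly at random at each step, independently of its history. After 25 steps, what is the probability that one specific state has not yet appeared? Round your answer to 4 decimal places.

0.0526

Each step misses the fixed state with probability (9-1)/9 = 8/9, independently.
P(still missing after 25) = (8/9)^25 = 0.05262.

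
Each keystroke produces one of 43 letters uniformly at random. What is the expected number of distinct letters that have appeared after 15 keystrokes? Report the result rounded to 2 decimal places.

For each letter, P(seen in 15 keystrokes) = 1 - (42/43)^15 = 0.297.
By linearity of expectation, E[distinct seen] = 43·(1 - (42/43)^15) = 12.788.

12.79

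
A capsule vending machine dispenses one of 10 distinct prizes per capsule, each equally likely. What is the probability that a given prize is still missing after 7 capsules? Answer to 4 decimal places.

On each capsule the fixed prize fails to appear with probability 9/10.
P(still missing after 7) = (9/10)^7 = 0.47830.

0.4783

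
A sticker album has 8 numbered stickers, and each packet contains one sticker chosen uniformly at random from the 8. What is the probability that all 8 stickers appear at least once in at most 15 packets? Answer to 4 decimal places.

0.2482

By inclusion–exclusion over which stickers are missing,
P(all seen) = Σ_{j=0}^{8} (-1)^j C(8,j)((8-j)/8)^15
= 1.00000 - 1.07947 + 0.37418 - 0.04857 + 0.00214 - 0.00002 + 0.00000 - 0.00000 + 0.00000
= 0.24825.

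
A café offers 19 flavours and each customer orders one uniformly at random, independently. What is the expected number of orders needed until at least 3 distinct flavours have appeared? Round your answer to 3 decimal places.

3.173

With k distinct flavours already seen, the next new one arrives after an expected 19/(19-k) orders.
Sum over k = 0,...,2: E = 19/19 + 19/18 + 19/17 = 3.1732.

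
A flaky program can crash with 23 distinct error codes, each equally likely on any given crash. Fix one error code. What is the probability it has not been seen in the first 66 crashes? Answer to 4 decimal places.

0.0532

On each crash the fixed error code fails to appear with probability 22/23.
P(still missing after 66) = (22/23)^66 = 0.05319.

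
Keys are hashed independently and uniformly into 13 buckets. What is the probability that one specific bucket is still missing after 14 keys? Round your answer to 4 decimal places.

0.3261

On each key the fixed bucket fails to appear with probability 12/13.
P(still missing after 14) = (12/13)^14 = 0.32608.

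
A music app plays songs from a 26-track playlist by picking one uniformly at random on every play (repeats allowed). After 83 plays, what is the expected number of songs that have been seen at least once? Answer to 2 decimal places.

25.00

For each song, P(seen in 83 plays) = 1 - (25/26)^83 = 0.961.
By linearity of expectation, E[distinct seen] = 26·(1 - (25/26)^83) = 24.997.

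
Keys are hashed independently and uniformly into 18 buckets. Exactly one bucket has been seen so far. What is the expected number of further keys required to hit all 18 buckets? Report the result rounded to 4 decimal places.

61.9119

With k distinct buckets already seen, the next new one takes an expected 18/(18-k) keys.
Sum over k = 1,...,17: E = 18/17 + 18/16 + 18/15 + ... + 18/2 + 18/1 = 61.91195.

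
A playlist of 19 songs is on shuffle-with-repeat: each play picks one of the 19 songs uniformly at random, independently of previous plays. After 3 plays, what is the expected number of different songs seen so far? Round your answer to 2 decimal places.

2.84

For each song, P(seen in 3 plays) = 1 - (18/19)^3 = 0.150.
By linearity of expectation, E[distinct seen] = 19·(1 - (18/19)^3) = 2.845.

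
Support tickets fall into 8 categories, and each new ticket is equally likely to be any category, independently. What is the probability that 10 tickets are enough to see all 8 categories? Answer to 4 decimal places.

0.0282

By inclusion–exclusion over which categories are missing,
P(all seen) = Σ_{j=0}^{8} (-1)^j C(8,j)((8-j)/8)^10
= 1.00000 - 2.10460 + 1.57678 - 0.50932 + 0.06836 - 0.00308 + 0.00003 - 0.00000 + 0.00000
= 0.02816.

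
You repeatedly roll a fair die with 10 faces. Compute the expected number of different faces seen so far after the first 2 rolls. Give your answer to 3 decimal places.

1.900

For each face, P(seen in 2 rolls) = 1 - (9/10)^2 = 0.1900.
By linearity of expectation, E[distinct seen] = 10·(1 - (9/10)^2) = 1.9000.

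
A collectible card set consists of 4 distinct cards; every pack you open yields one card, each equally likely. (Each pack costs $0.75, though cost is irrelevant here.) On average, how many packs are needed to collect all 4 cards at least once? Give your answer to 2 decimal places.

After k distinct cards have appeared, the next pack gives a new one with probability (4-k)/4, so the expected wait for the (k+1)-th is 4/(4-k).
E[T] = 4/4 + 4/3 + 4/2 + 4/1 = 4·H_{4}.
H_{4} = 2.083, so E[T] = 8.333.

8.33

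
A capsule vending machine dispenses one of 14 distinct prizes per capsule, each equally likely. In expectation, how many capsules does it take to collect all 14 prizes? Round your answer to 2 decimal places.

The wait to go from k to k+1 distinct prizes is geometric with mean 14/(14-k).
E[T] = 14/14 + 14/13 + 14/12 + ... + 14/2 + 14/1 = 14·H_{14}.
H_{14} = 3.252, so E[T] = 45.522.

45.52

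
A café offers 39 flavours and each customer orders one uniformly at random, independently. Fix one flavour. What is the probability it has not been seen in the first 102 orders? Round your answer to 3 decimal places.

0.071

Each order misses the fixed flavour with probability (39-1)/39 = 38/39, independently.
P(still missing after 102) = (38/39)^102 = 0.0707.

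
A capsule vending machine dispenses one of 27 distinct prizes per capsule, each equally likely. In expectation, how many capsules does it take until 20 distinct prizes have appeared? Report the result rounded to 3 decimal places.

35.062

With k distinct prizes already seen, the next new one arrives after an expected 27/(27-k) capsules.
Sum over k = 0,...,19: E = 27/27 + 27/26 + 27/25 + ... + 27/9 + 27/8 = 35.0622.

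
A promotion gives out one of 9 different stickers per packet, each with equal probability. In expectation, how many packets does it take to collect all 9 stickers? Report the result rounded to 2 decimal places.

The wait to go from k to k+1 distinct stickers is geometric with mean 9/(9-k).
E[T] = 9/9 + 9/8 + 9/7 + ... + 9/2 + 9/1 = 9·H_{9}.
H_{9} = 2.829, so E[T] = 25.461.

25.46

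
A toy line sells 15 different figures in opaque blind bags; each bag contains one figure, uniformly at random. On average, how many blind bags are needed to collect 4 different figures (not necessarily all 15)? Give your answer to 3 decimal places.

Going from k to k+1 distinct takes a geometric number of blind bags with mean 15/(15-k).
Sum over k = 0,...,3: E = 15/15 + 15/14 + 15/13 + 15/12 = 4.4753.

4.475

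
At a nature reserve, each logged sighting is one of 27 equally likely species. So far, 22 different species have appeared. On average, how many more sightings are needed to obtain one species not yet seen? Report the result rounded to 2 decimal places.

The number of sightings until the next new species is geometric with success probability 5/27, so its mean is 27/5.
E = 27/5 = 5.400.

5.40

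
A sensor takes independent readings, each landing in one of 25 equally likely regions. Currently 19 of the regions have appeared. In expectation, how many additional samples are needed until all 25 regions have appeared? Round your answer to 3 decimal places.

From k distinct to k+1 distinct takes on average 25/(25-k) samples.
Sum over k = 19,...,24: E = 25/6 + 25/5 + 25/4 + 25/3 + 25/2 + 25/1 = 61.2500.

61.250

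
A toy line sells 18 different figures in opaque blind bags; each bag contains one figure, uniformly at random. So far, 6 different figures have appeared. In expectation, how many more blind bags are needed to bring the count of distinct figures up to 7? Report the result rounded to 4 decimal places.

1.5000

With k distinct figures already seen, the next new one takes an expected 18/(18-k) blind bags.
Only the k = 6 term is needed: E = 18/12 = 1.50000.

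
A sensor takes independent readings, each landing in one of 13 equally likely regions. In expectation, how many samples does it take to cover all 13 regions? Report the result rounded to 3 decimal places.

41.342

After k distinct regions have appeared, the next sample gives a new one with probability (13-k)/13, so the expected wait for the (k+1)-th is 13/(13-k).
E[T] = 13/13 + 13/12 + 13/11 + ... + 13/2 + 13/1 = 13·H_{13}.
H_{13} = 3.1801, so E[T] = 41.3417.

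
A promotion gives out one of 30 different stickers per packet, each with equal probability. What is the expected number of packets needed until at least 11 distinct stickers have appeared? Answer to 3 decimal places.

Going from k to k+1 distinct takes a geometric number of packets with mean 30/(30-k).
Sum over k = 0,...,10: E = 30/30 + 30/29 + 30/28 + ... + 30/21 + 30/20 = 13.4174.

13.417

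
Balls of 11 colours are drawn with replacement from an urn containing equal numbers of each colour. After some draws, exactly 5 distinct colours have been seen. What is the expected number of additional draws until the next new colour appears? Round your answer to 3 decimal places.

Each draw yields a new colour with probability (11-5)/11 = 6/11, so the wait is geometric with mean 11/6.
E = 11/6 = 1.8333.

1.833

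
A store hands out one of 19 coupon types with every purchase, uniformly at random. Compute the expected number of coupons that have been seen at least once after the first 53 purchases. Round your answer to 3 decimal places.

17.918

For each coupon, P(seen in 53 purchases) = 1 - (18/19)^53 = 0.9430.
By linearity of expectation, E[distinct seen] = 19·(1 - (18/19)^53) = 17.9179.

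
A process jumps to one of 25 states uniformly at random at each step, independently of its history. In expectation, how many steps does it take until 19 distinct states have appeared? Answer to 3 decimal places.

34.149

Going from k to k+1 distinct takes a geometric number of steps with mean 25/(25-k).
Sum over k = 0,...,18: E = 25/25 + 25/24 + 25/23 + ... + 25/8 + 25/7 = 34.1490.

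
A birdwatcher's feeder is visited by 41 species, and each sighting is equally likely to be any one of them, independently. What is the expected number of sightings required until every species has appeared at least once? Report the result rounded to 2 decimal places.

176.42

The wait to go from k to k+1 distinct species is geometric with mean 41/(41-k).
E[T] = 41/41 + 41/40 + 41/39 + ... + 41/2 + 41/1 = 41·H_{41}.
H_{41} = 4.303, so E[T] = 176.420.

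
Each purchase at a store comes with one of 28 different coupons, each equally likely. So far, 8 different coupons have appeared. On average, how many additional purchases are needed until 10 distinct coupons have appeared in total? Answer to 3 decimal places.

The wait to go from k to k+1 distinct coupons is geometric with mean 28/(28-k).
Sum over k = 8,...,9: E = 28/20 + 28/19 = 2.8737.

2.874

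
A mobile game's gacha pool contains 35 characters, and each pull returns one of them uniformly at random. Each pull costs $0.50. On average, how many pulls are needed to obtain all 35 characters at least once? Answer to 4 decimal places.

After k distinct characters have appeared, the next pull gives a new one with probability (35-k)/35, so the expected wait for the (k+1)-th is 35/(35-k).
E[T] = 35/35 + 35/34 + 35/33 + ... + 35/2 + 35/1 = 35·H_{35}.
H_{35} = 4.14678, so E[T] = 145.13735.

145.1373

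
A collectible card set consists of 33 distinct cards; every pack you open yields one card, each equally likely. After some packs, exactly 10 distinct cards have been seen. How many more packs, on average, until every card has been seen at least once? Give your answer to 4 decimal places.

123.2316

With k distinct cards already seen, the next new one takes an expected 33/(33-k) packs.
Sum over k = 10,...,32: E = 33/23 + 33/22 + 33/21 + ... + 33/2 + 33/1 = 123.23162.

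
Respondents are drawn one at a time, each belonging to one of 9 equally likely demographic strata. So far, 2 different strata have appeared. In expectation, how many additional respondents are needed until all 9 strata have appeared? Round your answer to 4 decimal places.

23.3357

From k distinct to k+1 distinct takes on average 9/(9-k) respondents.
Sum over k = 2,...,8: E = 9/7 + 9/6 + 9/5 + ... + 9/2 + 9/1 = 23.33571.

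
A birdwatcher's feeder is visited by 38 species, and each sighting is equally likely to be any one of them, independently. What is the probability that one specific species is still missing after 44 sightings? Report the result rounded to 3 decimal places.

0.309

Each sighting misses the fixed species with probability (38-1)/38 = 37/38, independently.
P(still missing after 44) = (37/38)^44 = 0.3093.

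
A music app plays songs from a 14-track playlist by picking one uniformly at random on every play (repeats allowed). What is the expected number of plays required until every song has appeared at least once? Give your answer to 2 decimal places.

After k distinct songs have appeared, the next play gives a new one with probability (14-k)/14, so the expected wait for the (k+1)-th is 14/(14-k).
E[T] = 14/14 + 14/13 + 14/12 + ... + 14/2 + 14/1 = 14·H_{14}.
H_{14} = 3.252, so E[T] = 45.522.

45.52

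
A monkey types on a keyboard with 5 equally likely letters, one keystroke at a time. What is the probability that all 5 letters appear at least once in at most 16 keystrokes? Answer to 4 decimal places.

0.8621

Let A_i be the event that letter i is missing after 16 keystrokes. By inclusion–exclusion on the A_i,
P(all seen) = Σ_{j=0}^{5} (-1)^j C(5,j)((5-j)/5)^16
= 1.00000 - 0.14074 + 0.00282 - 0.00000 + 0.00000 - 0.00000
= 0.86208.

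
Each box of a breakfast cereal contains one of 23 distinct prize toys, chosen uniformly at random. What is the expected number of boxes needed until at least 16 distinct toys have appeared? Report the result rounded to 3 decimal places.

With k distinct toys already seen, the next new one arrives after an expected 23/(23-k) boxes.
Sum over k = 0,...,15: E = 23/23 + 23/22 + 23/21 + ... + 23/9 + 23/8 = 26.2530.

26.253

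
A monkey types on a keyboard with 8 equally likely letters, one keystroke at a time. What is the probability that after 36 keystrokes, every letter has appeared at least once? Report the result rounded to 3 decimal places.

Let A_i be the event that letter i is missing after 36 keystrokes. By inclusion–exclusion on the A_i,
P(all seen) = Σ_{j=0}^{8} (-1)^j C(8,j)((8-j)/8)^36
= 1.0000 - 0.0654 + 0.0009 - 0.0000 + 0.0000 - 0.0000 + 0.0000 - 0.0000 + 0.0000
= 0.9355.

0.936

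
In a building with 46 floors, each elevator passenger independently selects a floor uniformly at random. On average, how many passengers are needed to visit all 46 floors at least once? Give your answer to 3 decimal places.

203.168

The wait to go from k to k+1 distinct floors is geometric with mean 46/(46-k).
E[T] = 46/46 + 46/45 + 46/44 + ... + 46/2 + 46/1 = 46·H_{46}.
H_{46} = 4.4167, so E[T] = 203.1676.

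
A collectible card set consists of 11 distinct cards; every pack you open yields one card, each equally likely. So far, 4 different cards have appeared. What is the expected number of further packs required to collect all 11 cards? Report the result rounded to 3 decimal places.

28.521

With k distinct cards already seen, the next new one takes an expected 11/(11-k) packs.
Sum over k = 4,...,10: E = 11/7 + 11/6 + 11/5 + ... + 11/2 + 11/1 = 28.5214.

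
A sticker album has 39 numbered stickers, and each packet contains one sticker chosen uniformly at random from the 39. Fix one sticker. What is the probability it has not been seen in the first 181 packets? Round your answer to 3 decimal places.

Each packet misses the fixed sticker with probability (39-1)/39 = 38/39, independently.
P(still missing after 181) = (38/39)^181 = 0.0091.

0.009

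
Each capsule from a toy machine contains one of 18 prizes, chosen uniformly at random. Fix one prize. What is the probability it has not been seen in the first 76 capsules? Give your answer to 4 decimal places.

On each capsule the fixed prize fails to appear with probability 17/18.
P(still missing after 76) = (17/18)^76 = 0.01298.

0.0130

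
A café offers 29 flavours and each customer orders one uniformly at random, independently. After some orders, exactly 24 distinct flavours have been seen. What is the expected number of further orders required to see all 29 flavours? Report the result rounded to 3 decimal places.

From k distinct to k+1 distinct takes on average 29/(29-k) orders.
Sum over k = 24,...,28: E = 29/5 + 29/4 + 29/3 + 29/2 + 29/1 = 66.2167.

66.217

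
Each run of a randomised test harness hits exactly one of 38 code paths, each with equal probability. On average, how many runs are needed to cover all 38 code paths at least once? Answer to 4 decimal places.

160.6603

Split into phases: going from k distinct to k+1 distinct takes on average 38/(38-k) runs.
E[T] = 38/38 + 38/37 + 38/36 + ... + 38/2 + 38/1 = 38·H_{38}.
H_{38} = 4.22790, so E[T] = 160.66028.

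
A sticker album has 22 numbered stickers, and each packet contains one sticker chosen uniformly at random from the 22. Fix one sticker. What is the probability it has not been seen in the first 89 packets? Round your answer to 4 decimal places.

0.0159

On each packet the fixed sticker fails to appear with probability 21/22.
P(still missing after 89) = (21/22)^89 = 0.01592.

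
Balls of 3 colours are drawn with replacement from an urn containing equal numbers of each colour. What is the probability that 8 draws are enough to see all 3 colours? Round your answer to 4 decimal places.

0.8834

By inclusion–exclusion over which colours are missing,
P(all seen) = Σ_{j=0}^{3} (-1)^j C(3,j)((3-j)/3)^8
= 1.00000 - 0.11706 + 0.00046 - 0.00000
= 0.88340.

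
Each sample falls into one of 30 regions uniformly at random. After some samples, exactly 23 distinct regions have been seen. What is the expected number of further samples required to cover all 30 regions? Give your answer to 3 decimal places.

77.786

With k distinct regions already seen, the next new one takes an expected 30/(30-k) samples.
Sum over k = 23,...,29: E = 30/7 + 30/6 + 30/5 + ... + 30/2 + 30/1 = 77.7857.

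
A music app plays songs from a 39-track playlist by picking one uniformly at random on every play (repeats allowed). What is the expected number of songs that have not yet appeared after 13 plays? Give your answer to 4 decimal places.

For each song, P(unseen after 13) = (38/39)^13 = 0.71342.
By linearity of expectation, E[unseen] = 39·(38/39)^13 = 27.82348.

27.8235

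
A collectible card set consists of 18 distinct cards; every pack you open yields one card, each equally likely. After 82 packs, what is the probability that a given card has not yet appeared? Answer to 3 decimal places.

0.009

On each pack the fixed card fails to appear with probability 17/18.
P(still missing after 82) = (17/18)^82 = 0.0092.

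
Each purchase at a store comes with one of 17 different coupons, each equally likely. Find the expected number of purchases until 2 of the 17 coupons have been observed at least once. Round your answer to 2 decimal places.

2.06

With k distinct coupons already seen, the next new one arrives after an expected 17/(17-k) purchases.
Sum over k = 0,...,1: E = 17/17 + 17/16 = 2.063.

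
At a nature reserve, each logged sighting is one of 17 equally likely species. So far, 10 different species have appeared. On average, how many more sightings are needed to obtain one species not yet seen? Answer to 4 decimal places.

2.4286

Each sighting yields a new species with probability (17-10)/17 = 7/17, so the wait is geometric with mean 17/7.
E = 17/7 = 2.42857.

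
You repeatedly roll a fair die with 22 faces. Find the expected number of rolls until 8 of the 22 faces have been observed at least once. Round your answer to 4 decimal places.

With k distinct faces already seen, the next new one arrives after an expected 22/(22-k) rolls.
Sum over k = 0,...,7: E = 22/22 + 22/21 + 22/20 + ... + 22/16 + 22/15 = 9.66352.

9.6635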